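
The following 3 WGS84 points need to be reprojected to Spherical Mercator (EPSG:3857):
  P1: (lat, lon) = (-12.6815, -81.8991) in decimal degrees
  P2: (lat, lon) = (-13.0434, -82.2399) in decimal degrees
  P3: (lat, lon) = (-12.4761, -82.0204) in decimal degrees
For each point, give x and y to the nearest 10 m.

P1: x -9116970 m, y -1423370 m; P2: x -9154900 m, y -1464690 m; P3: x -9130470 m, y -1399940 m

Web Mercator: x = R·λ, y = R·ln tan(π/4+φ/2), R = 6378137 m.
P1 (-12.6815°, -81.8991°) → (-9116966.108, -1423367.538) m.
P2 (-13.0434°, -82.2399°) → (-9154903.791, -1464691.054) m.
P3 (-12.4761°, -82.0204°) → (-9130469.163, -1399940.184) m.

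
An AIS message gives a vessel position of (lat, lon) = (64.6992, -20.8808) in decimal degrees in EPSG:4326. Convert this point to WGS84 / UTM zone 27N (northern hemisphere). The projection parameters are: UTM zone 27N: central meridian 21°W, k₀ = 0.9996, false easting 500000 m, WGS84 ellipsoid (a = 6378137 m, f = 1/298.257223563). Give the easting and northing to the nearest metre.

Zone 27 central meridian λ₀ = 6×27 − 183 = -21°; Δλ = +0.1192°.
Transverse Mercator on WGS84 with k₀ = 0.9996 gives E = 505684.202 m, N = 7174937.047 m.

E 505684 m, N 7174937 m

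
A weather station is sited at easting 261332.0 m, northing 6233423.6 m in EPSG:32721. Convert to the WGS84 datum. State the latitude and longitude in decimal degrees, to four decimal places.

Zone 21S: λ₀ = -57°, k₀ = 0.9996, false easting 500000 m, false northing 10000000 m.
Meridian distance M = (N − FN)/k₀ = -3768083.6 m.
Inverse transverse Mercator on WGS84 gives φ = -34.01269968°, λ = -59.58450026°.

lat -34.0127°, lon -59.5845°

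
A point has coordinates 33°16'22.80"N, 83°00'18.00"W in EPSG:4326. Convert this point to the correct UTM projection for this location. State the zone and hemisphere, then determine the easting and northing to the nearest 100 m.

Longitude -83.0050° lies in the 6° band [-84°, -78°), giving zone 17; latitude is north of the equator, so 17N.
Zone 17 central meridian λ₀ = 6×17 − 183 = -81°; Δλ = -2.0050°.
Transverse Mercator on WGS84 with k₀ = 0.9996 gives E = 313264.908 m, N = 3683345.386 m.

Zone 17N: E 313300 m, N 3683300 m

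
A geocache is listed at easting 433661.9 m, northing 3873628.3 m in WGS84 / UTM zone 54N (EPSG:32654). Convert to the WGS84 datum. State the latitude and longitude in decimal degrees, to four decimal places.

Zone 54N: λ₀ = 141°, k₀ = 0.9996, false easting 500000 m.
Meridian distance M = (N − FN)/k₀ = 3875178.4 m.
Inverse transverse Mercator on WGS84 gives φ = 35.00310028°, λ = 140.27299961°.

lat 35.0031°, lon 140.2730°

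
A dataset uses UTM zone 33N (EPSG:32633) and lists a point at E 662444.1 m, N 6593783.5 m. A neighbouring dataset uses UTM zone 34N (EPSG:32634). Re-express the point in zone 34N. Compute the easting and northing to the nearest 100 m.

UTM 33N → geographic: φ = 59.45109983°, λ = 17.86560059°.
UTM 34N (λ₀ = 21°) forward: E = 322325.369 m, N = 6594470.906 m.

E 322300 m, N 6594500 m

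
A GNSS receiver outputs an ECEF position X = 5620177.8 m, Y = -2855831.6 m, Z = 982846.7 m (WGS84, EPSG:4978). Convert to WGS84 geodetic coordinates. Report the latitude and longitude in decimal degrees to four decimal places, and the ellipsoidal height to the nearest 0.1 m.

lat 8.9201°, lon -26.9369°, h 2667.6 m

λ = atan2(Y, X) = -26.93690022°; p = √(X²+Y²) = 6304139.3 m.
Bowring's method on WGS84 (a = 6378137 m, b = 6356752.314 m) gives φ = 8.92010010°, h = 2667.636 m.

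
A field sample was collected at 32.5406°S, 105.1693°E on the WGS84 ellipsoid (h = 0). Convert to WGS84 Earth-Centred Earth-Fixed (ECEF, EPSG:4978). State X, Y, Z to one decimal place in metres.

X -1408332.5 m, Y 5194523.6 m, Z -3411119.6 m

WGS84: a = 6378137 m, e² = 0.006694380; N(φ) = a/√(1−e²sin²φ) = 6384322.917 m.
X = (N+h)·cosφ·cosλ = -1408332.493 m; Y = (N+h)·cosφ·sinλ = 5194523.597 m; Z = (N(1−e²)+h)·sinφ = -3411119.577 m.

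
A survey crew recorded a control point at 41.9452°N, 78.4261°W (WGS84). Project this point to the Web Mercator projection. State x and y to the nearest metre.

x -8730354 m, y 5152774 m

Web Mercator is spherical with R = a = 6378137 m.
x = R·λ = 6378137 × -1.368793664 = -8730353.517 m.
y = R·ln tan(π/4 + φ/2) = 6378137 × 0.807880765 = 5152774.201 m.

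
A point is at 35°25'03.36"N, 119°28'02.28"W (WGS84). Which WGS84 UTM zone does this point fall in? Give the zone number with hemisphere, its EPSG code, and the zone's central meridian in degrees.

UTM zone = ⌊(λ + 180)/6⌋ + 1; -119.4673° ∈ [-120°, -114°) → zone 11.
Hemisphere: N (φ ≥ 0).
Central meridian λ₀ = 6×11 − 183 = -117°.
EPSG code: 32611.

Zone 11N (EPSG:32611), central meridian -117°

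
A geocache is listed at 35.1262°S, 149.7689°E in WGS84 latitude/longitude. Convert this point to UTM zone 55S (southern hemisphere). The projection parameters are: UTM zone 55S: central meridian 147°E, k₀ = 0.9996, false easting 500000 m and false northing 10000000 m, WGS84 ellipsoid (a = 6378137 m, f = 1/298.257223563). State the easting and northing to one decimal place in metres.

Zone 55 central meridian λ₀ = 6×55 − 183 = 147°; Δλ = +2.7689°.
Transverse Mercator on WGS84 with k₀ = 0.9996 gives E = 752311.619 m, N = 6109452.187 m.

E 752311.6 m, N 6109452.2 m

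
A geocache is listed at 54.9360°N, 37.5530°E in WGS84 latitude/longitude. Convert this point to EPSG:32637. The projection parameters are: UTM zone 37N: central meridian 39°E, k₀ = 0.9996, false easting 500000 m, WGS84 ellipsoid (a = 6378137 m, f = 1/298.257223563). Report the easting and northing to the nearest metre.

Zone 37 central meridian λ₀ = 6×37 − 183 = 39°; Δλ = -1.4470°.
Transverse Mercator on WGS84 with k₀ = 0.9996 gives E = 407293.603 m, N = 6088627.874 m.

E 407294 m, N 6088628 m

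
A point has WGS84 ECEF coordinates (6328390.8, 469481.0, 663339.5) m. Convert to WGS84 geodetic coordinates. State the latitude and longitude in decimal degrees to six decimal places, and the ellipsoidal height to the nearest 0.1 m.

λ = atan2(Y, X) = 4.24279965°; p = √(X²+Y²) = 6345781.5 m.
Bowring's method on WGS84 (a = 6378137 m, b = 6356752.314 m) gives φ = 6.00749988°, h = 2452.799 m.

lat 6.007500°, lon 4.242800°, h 2452.8 m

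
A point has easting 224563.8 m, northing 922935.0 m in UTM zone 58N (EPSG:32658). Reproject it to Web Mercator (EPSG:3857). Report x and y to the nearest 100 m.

x 18089300 m, y 931900 m

Unproject from UTM 58N (λ₀ = 165°) → φ = 8.34159967°, λ = 162.49920010°.
Web Mercator (R = 6378137 m): x = 18089328.209 m, y = 931880.487 m.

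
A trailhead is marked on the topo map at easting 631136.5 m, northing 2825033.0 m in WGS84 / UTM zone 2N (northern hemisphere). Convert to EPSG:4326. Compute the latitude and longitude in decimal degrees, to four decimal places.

Zone 2N: λ₀ = -171°, k₀ = 0.9996, false easting 500000 m.
Meridian distance M = (N − FN)/k₀ = 2826163.5 m.
Inverse transverse Mercator on WGS84 gives φ = 25.53680023°, λ = -169.69480033°.

lat 25.5368°, lon -169.6948°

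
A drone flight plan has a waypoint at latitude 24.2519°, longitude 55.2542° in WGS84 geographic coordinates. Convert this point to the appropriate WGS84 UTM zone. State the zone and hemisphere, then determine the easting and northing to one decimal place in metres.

Longitude 55.2542° lies in the 6° band [54°, 60°), giving zone 40; latitude is north of the equator, so 40N.
Zone 40 central meridian λ₀ = 6×40 − 183 = 57°; Δλ = -1.7458°.
Transverse Mercator on WGS84 with k₀ = 0.9996 gives E = 322761.853 m, N = 2683225.177 m.

Zone 40N: E 322761.9 m, N 2683225.2 m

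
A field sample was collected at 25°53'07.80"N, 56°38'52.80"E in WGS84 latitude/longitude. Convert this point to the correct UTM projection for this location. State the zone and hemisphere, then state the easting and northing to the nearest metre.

Longitude 56.6480° lies in the 6° band [54°, 60°), giving zone 40; latitude is north of the equator, so 40N.
Zone 40 central meridian λ₀ = 6×40 − 183 = 57°; Δλ = -0.3520°.
Transverse Mercator on WGS84 with k₀ = 0.9996 gives E = 464738.443 m, N = 2863051.076 m.

Zone 40N: E 464738 m, N 2863051 m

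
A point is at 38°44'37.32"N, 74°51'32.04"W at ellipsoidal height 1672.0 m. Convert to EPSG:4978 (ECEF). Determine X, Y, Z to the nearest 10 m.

WGS84: a = 6378137 m, e² = 0.006694380; N(φ) = a/√(1−e²sin²φ) = 6386515.239 m.
X = (N+h)·cosφ·cosλ = 1301410.870 m; Y = (N+h)·cosφ·sinλ = -4809523.235 m; Z = (N(1−e²)+h)·sinφ = 3971211.593 m.

X 1301410 m, Y -4809520 m, Z 3971210 m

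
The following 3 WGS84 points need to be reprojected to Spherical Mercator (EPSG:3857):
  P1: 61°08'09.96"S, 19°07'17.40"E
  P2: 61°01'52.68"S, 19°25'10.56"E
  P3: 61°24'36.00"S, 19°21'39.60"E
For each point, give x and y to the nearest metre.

Web Mercator: x = R·λ, y = R·ln tan(π/4+φ/2), R = 6378137 m.
P1 (-61.1361°, 19.1215°) → (2128595.643, -8657140.963) m.
P2 (-61.0313°, 19.4196°) → (2161779.983, -8633013.689) m.
P3 (-61.4100°, 19.3610°) → (2155256.661, -8720579.052) m.

P1: x 2128596 m, y -8657141 m; P2: x 2161780 m, y -8633014 m; P3: x 2155257 m, y -8720579 m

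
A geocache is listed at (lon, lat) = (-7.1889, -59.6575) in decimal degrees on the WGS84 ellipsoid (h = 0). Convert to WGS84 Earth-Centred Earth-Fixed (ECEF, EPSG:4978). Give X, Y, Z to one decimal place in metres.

WGS84: a = 6378137 m, e² = 0.006694380; N(φ) = a/√(1−e²sin²φ) = 6394097.437 m.
X = (N+h)·cosφ·cosλ = 3204701.034 m; Y = (N+h)·cosφ·sinλ = -404217.145 m; Z = (N(1−e²)+h)·sinφ = -5481299.625 m.

X 3204701.0 m, Y -404217.1 m, Z -5481299.6 m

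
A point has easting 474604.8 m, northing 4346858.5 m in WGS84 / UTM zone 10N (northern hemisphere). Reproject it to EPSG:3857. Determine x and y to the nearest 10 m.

Unproject from UTM 10N (λ₀ = -123°) → φ = 39.27070044°, λ = -123.29439986°.
Web Mercator (R = 6378137 m): x = -13725069.810 m, y = 4760521.599 m.

x -13725070 m, y 4760520 m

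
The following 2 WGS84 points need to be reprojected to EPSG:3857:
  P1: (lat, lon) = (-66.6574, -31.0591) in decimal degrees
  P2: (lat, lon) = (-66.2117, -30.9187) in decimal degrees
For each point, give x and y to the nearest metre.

Web Mercator: x = R·λ, y = R·ln tan(π/4+φ/2), R = 6378137 m.
P1 (-66.6574°, -31.0591°) → (-3457483.196, -10059132.339) m.
P2 (-66.2117°, -30.9187°) → (-3441853.940, -9935027.821) m.

P1: x -3457483 m, y -10059132 m; P2: x -3441854 m, y -9935028 m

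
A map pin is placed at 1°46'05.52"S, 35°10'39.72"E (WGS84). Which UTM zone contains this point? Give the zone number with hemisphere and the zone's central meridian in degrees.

UTM zone = ⌊(λ + 180)/6⌋ + 1; 35.1777° ∈ [30°, 36°) → zone 36.
Hemisphere: S (φ < 0).
Central meridian λ₀ = 6×36 − 183 = 33°.

Zone 36S, central meridian 33°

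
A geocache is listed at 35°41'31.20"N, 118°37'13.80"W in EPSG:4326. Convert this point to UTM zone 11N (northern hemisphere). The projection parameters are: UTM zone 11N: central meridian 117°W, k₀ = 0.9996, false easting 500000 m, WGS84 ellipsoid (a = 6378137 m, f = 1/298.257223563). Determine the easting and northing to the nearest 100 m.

Zone 11 central meridian λ₀ = 6×11 − 183 = -117°; Δλ = -1.6205°.
Transverse Mercator on WGS84 with k₀ = 0.9996 gives E = 353376.094 m, N = 3950997.548 m.

E 353400 m, N 3951000 m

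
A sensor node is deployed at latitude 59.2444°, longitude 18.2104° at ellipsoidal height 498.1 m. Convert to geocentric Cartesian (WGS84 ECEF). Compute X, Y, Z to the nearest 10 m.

X 3106200 m, Y 1021890 m, Z 5458340 m

WGS84: a = 6378137 m, e² = 0.006694380; N(φ) = a/√(1−e²sin²φ) = 6393961.676 m.
X = (N+h)·cosφ·cosλ = 3106204.336 m; Y = (N+h)·cosφ·sinλ = 1021892.828 m; Z = (N(1−e²)+h)·sinφ = 5458336.596 m.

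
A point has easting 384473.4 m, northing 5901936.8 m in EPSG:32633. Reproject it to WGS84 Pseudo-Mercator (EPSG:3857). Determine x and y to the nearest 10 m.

Unproject from UTM 33N (λ₀ = 15°) → φ = 53.25410021°, λ = 13.26829998°.
Web Mercator (R = 6378137 m): x = 1477020.398 m, y = 7030138.592 m.

x 1477020 m, y 7030140 m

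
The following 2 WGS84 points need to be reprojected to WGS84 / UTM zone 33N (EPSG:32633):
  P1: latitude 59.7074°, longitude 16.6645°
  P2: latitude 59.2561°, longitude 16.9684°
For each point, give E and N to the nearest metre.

UTM zone 33N: λ₀ = 15°, k₀ = 0.9996.
P1 (59.7074°, 16.6645°) → (593654.088, 6620000.477) m.
P2 (59.2561°, 16.9684°) → (612237.685, 6570226.725) m.

P1: E 593654 m, N 6620000 m; P2: E 612238 m, N 6570227 m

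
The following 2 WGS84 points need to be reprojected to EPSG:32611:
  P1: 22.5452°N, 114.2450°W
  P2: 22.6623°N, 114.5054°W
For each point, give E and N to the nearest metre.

P1: E 783351 m, N 2495788 m; P2: E 756339 m, N 2508288 m

UTM zone 11N: λ₀ = -117°, k₀ = 0.9996.
P1 (22.5452°, -114.2450°) → (783351.240, 2495788.273) m.
P2 (22.6623°, -114.5054°) → (756339.286, 2508288.308) m.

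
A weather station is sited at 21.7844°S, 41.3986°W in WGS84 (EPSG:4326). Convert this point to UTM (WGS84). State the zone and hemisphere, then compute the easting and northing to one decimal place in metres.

Zone 24S: E 251989.1 m, N 7589109.3 m

Longitude -41.3986° lies in the 6° band [-42°, -36°), giving zone 24; latitude is south of the equator, so 24S.
Zone 24 central meridian λ₀ = 6×24 − 183 = -39°; Δλ = -2.3986°.
Transverse Mercator on WGS84 with k₀ = 0.9996 gives E = 251989.140 m, N = 7589109.282 m.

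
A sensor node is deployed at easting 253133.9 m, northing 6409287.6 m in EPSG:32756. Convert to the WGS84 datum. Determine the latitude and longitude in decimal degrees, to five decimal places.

lat -32.42620°, lon 150.37460°

Zone 56S: λ₀ = 153°, k₀ = 0.9996, false easting 500000 m, false northing 10000000 m.
Meridian distance M = (N − FN)/k₀ = -3592149.3 m.
Inverse transverse Mercator on WGS84 gives φ = -32.42619978°, λ = 150.37459995°.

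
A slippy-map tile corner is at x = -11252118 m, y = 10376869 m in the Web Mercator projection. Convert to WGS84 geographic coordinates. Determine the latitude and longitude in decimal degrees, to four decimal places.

R = 6378137 m. λ = x/R = -101.07949578°.
φ = 2·arctan(exp(y/R)) − 90° = 2·arctan(5.08830) − 90° = 67.76280149°.

lat 67.7628°, lon -101.0795°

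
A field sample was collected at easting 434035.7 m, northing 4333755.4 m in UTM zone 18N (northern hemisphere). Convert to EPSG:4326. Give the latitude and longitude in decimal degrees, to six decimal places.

lat 39.150500°, lon -75.763400°

Zone 18N: λ₀ = -75°, k₀ = 0.9996, false easting 500000 m.
Meridian distance M = (N − FN)/k₀ = 4335489.6 m.
Inverse transverse Mercator on WGS84 gives φ = 39.15049995°, λ = -75.76340026°.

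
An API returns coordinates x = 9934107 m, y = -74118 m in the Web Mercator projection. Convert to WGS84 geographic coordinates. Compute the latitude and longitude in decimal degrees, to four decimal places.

R = 6378137 m. λ = x/R = 89.23960152°.
φ = 2·arctan(exp(y/R)) − 90° = 2·arctan(0.98845) − 90° = -0.66579834°.

lat -0.6658°, lon 89.2396°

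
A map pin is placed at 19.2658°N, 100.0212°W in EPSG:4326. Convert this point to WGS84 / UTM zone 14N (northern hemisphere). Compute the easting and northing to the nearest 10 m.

Zone 14 central meridian λ₀ = 6×14 − 183 = -99°; Δλ = -1.0212°.
Transverse Mercator on WGS84 with k₀ = 0.9996 gives E = 392686.145 m, N = 2130553.629 m.

E 392690 m, N 2130550 m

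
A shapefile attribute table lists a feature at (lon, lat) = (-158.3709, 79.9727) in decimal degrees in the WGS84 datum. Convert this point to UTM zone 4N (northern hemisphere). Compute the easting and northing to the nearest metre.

Zone 4 central meridian λ₀ = 6×4 − 183 = -159°; Δλ = +0.6291°.
Transverse Mercator on WGS84 with k₀ = 0.9996 gives E = 512228.278 m, N = 8878604.829 m.

E 512228 m, N 8878605 m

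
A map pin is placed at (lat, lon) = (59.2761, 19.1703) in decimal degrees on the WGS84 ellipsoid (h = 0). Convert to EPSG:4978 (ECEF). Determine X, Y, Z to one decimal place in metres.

WGS84: a = 6378137 m, e² = 0.006694380; N(φ) = a/√(1−e²sin²φ) = 6393972.131 m.
X = (N+h)·cosφ·cosλ = 3085541.549 m; Y = (N+h)·cosφ·sinλ = 1072706.184 m; Z = (N(1−e²)+h)·sinφ = 5459713.572 m.

X 3085541.5 m, Y 1072706.2 m, Z 5459713.6 m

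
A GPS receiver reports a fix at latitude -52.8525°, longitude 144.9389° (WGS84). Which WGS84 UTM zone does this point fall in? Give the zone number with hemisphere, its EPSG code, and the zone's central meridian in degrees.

UTM zone = ⌊(λ + 180)/6⌋ + 1; 144.9389° ∈ [144°, 150°) → zone 55.
Hemisphere: S (φ < 0).
Central meridian λ₀ = 6×55 − 183 = 147°.
EPSG code: 32755.

Zone 55S (EPSG:32755), central meridian 147°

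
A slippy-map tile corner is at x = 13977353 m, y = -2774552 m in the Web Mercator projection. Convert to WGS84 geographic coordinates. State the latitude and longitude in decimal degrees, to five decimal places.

R = 6378137 m. λ = x/R = 125.56069831°.
φ = 2·arctan(exp(y/R)) − 90° = 2·arctan(0.64726) − 90° = -24.17340054°.

lat -24.17340°, lon 125.56070°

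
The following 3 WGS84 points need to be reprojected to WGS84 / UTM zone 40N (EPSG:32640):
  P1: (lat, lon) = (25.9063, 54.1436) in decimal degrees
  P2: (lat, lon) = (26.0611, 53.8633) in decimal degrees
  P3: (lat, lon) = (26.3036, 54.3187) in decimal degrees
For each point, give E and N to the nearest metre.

UTM zone 40N: λ₀ = 57°, k₀ = 0.9996.
P1 (25.9063°, 54.1436°) → (213837.961, 2868425.392) m.
P2 (26.0611°, 53.8633°) → (186152.021, 2886227.045) m.
P3 (26.3036°, 54.3187°) → (232295.493, 2912083.394) m.

P1: E 213838 m, N 2868425 m; P2: E 186152 m, N 2886227 m; P3: E 232295 m, N 2912083 m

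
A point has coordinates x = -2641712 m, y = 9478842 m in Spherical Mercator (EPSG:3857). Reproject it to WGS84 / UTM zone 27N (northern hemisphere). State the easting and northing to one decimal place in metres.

E 368866.6 m, N 7155966.4 m

Web Mercator inverse (R = 6378137 m) → φ = 64.50370120°, λ = -23.73090266°.
UTM 27N forward: E = 368866.620 m, N = 7155966.436 m.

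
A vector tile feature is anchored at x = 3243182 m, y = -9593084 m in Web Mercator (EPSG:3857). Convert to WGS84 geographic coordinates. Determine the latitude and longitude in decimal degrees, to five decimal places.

lat -64.94190°, lon 29.13400°

R = 6378137 m. λ = x/R = 29.13399960°.
φ = 2·arctan(exp(y/R)) − 90° = 2·arctan(0.22223) − 90° = -64.94189874°.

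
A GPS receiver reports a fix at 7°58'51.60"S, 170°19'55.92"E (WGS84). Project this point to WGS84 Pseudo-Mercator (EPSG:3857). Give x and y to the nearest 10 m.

x 18961290 m, y -891330 m

Web Mercator is spherical with R = a = 6378137 m.
x = R·λ = 6378137 × 2.972857712 = 18961293.770 m.
y = R·ln tan(π/4 + φ/2) = 6378137 × -0.139747381 = -891327.944 m.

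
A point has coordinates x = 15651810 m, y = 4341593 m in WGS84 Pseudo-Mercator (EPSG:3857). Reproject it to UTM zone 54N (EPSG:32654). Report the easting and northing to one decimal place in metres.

Web Mercator inverse (R = 6378137 m) → φ = 36.29719949°, λ = 140.60260147°.
UTM 54N forward: E = 464318.199 m, N = 4016986.294 m.

E 464318.2 m, N 4016986.3 m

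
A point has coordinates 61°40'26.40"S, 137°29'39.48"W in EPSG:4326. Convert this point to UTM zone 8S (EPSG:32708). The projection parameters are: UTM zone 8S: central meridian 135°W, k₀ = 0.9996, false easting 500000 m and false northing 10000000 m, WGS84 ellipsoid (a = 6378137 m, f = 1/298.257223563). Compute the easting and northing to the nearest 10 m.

Zone 8 central meridian λ₀ = 6×8 − 183 = -135°; Δλ = -2.4943°.
Transverse Mercator on WGS84 with k₀ = 0.9996 gives E = 367984.467 m, N = 3159605.639 m.

E 367980 m, N 3159610 m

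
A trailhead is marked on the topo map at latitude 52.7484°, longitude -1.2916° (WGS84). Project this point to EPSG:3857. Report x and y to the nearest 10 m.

x -143780 m, y 6936590 m

Web Mercator is spherical with R = a = 6378137 m.
x = R·λ = 6378137 × -0.022542673 = -143780.254 m.
y = R·ln tan(π/4 + φ/2) = 6378137 × 1.087557959 = 6936593.658 m.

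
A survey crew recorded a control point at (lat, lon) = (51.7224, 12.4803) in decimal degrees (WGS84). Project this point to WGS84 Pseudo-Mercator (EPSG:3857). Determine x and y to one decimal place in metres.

x 1389300.6 m, y 6750086.6 m

Web Mercator is spherical with R = a = 6378137 m.
x = R·λ = 6378137 × 0.217822327 = 1389300.641 m.
y = R·ln tan(π/4 + φ/2) = 6378137 × 1.058316341 = 6750086.613 m.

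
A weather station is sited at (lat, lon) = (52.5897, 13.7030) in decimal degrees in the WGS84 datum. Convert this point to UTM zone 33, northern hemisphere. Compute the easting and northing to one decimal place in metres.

Zone 33 central meridian λ₀ = 6×33 − 183 = 15°; Δλ = -1.2970°.
Transverse Mercator on WGS84 with k₀ = 0.9996 gives E = 412136.914 m, N = 5827419.597 m.

E 412136.9 m, N 5827419.6 m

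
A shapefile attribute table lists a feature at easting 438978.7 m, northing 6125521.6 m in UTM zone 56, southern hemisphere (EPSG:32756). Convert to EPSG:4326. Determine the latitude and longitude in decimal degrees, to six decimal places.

lat -35.011100°, lon 152.331200°

Zone 56S: λ₀ = 153°, k₀ = 0.9996, false easting 500000 m, false northing 10000000 m.
Meridian distance M = (N − FN)/k₀ = -3876028.8 m.
Inverse transverse Mercator on WGS84 gives φ = -35.01110044°, λ = 152.33120045°.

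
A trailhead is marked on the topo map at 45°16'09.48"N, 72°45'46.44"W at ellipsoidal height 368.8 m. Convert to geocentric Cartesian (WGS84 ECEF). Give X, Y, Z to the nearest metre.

WGS84: a = 6378137 m, e² = 0.006694380; N(φ) = a/√(1−e²sin²φ) = 6388939.140 m.
X = (N+h)·cosφ·cosλ = 1332473.251 m; Y = (N+h)·cosφ·sinλ = -4294679.211 m; Z = (N(1−e²)+h)·sinφ = 4508723.243 m.

X 1332473 m, Y -4294679 m, Z 4508723 m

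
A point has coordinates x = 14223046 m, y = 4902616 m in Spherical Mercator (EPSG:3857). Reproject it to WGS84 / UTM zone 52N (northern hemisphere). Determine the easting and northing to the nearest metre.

E 395206 m, N 4456445 m

Web Mercator inverse (R = 6378137 m) → φ = 40.25190338°, λ = 127.76779609°.
UTM 52N forward: E = 395205.610 m, N = 4456444.818 m.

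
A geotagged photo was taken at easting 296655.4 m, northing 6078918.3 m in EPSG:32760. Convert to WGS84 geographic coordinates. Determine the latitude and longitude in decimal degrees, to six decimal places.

Zone 60S: λ₀ = 177°, k₀ = 0.9996, false easting 500000 m, false northing 10000000 m.
Meridian distance M = (N − FN)/k₀ = -3922650.8 m.
Inverse transverse Mercator on WGS84 gives φ = -35.41240013°, λ = 174.76050029°.

lat -35.412400°, lon 174.760500°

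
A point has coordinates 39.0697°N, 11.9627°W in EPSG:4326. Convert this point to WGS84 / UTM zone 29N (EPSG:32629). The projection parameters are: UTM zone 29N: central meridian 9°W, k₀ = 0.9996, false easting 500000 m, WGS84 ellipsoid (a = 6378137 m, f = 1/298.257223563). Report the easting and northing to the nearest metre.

E 243683 m, N 4328690 m

Zone 29 central meridian λ₀ = 6×29 − 183 = -9°; Δλ = -2.9627°.
Transverse Mercator on WGS84 with k₀ = 0.9996 gives E = 243682.783 m, N = 4328690.112 m.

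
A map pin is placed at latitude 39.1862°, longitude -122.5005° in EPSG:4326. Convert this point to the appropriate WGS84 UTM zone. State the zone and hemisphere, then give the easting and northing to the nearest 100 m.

Longitude -122.5005° lies in the 6° band [-126°, -120°), giving zone 10; latitude is north of the equator, so 10N.
Zone 10 central meridian λ₀ = 6×10 − 183 = -123°; Δλ = +0.4995°.
Transverse Mercator on WGS84 with k₀ = 0.9996 gives E = 543139.099 m, N = 4337558.543 m.

Zone 10N: E 543100 m, N 4337600 m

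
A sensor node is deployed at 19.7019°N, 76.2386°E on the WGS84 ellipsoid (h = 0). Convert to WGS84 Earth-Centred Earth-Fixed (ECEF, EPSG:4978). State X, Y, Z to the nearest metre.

X 1428950 m, Y 5834609 m, Z 2136657 m

WGS84: a = 6378137 m, e² = 0.006694380; N(φ) = a/√(1−e²sin²φ) = 6380564.772 m.
X = (N+h)·cosφ·cosλ = 1428950.174 m; Y = (N+h)·cosφ·sinλ = 5834608.861 m; Z = (N(1−e²)+h)·sinφ = 2136657.338 m.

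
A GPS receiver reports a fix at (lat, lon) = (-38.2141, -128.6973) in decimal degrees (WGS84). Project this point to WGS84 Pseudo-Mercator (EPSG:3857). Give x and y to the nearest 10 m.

Web Mercator is spherical with R = a = 6378137 m.
x = R·λ = 6378137 × -2.246191623 = -14326517.902 m.
y = R·ln tan(π/4 + φ/2) = 6378137 × -0.722736948 = -4609715.269 m.

x -14326520 m, y -4609720 m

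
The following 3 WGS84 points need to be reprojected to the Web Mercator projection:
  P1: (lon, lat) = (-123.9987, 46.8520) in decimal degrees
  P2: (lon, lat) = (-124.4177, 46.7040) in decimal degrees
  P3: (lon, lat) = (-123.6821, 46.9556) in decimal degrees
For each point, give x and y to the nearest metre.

Web Mercator: x = R·λ, y = R·ln tan(π/4+φ/2), R = 6378137 m.
P1 (46.8520°, -123.9987°) → (-13803472.143, 5917950.075) m.
P2 (46.7040°, -124.4177°) → (-13850115.010, 5893892.466) m.
P3 (46.9556°, -123.6821°) → (-13768228.392, 5934829.871) m.

P1: x -13803472 m, y 5917950 m; P2: x -13850115 m, y 5893892 m; P3: x -13768228 m, y 5934830 m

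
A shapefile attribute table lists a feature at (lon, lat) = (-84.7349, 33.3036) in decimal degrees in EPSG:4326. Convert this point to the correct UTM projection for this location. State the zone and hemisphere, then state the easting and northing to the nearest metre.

Longitude -84.7349° lies in the 6° band [-90°, -84°), giving zone 16; latitude is north of the equator, so 16N.
Zone 16 central meridian λ₀ = 6×16 − 183 = -87°; Δλ = +2.2651°.
Transverse Mercator on WGS84 with k₀ = 0.9996 gives E = 710890.529 m, N = 3687234.495 m.

Zone 16N: E 710891 m, N 3687234 m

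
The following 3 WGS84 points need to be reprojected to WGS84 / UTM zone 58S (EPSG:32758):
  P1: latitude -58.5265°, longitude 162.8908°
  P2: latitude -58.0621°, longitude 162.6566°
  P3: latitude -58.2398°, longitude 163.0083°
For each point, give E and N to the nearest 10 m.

UTM zone 58S: λ₀ = 165°, k₀ = 0.9996.
P1 (-58.5265°, 162.8908°) → (377174.717, 3510742.039) m.
P2 (-58.0621°, 162.6566°) → (361740.332, 3561976.094) m.
P3 (-58.2398°, 163.0083°) → (383070.760, 3542863.380) m.

P1: E 377170 m, N 3510740 m; P2: E 361740 m, N 3561980 m; P3: E 383070 m, N 3542860 m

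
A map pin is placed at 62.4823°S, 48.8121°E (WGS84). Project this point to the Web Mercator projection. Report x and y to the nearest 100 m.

Web Mercator is spherical with R = a = 6378137 m.
x = R·λ = 6378137 × 0.851931860 = 5433738.117 m.
y = R·ln tan(π/4 + φ/2) = 6378137 × -1.407059840 = -8974420.425 m.

x 5433700 m, y -8974400 m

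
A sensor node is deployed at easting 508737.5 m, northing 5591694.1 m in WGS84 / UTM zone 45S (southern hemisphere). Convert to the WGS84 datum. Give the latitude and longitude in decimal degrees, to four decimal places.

Zone 45S: λ₀ = 87°, k₀ = 0.9996, false easting 500000 m, false northing 10000000 m.
Meridian distance M = (N − FN)/k₀ = -4410069.9 m.
Inverse transverse Mercator on WGS84 gives φ = -39.82469987°, λ = 87.10210033°.

lat -39.8247°, lon 87.1021°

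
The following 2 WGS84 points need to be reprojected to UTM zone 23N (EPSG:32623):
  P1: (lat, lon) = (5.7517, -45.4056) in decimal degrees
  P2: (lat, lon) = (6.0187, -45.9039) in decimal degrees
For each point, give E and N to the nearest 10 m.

P1: E 455090 m, N 635770 m; P2: E 399970 m, N 665350 m

UTM zone 23N: λ₀ = -45°, k₀ = 0.9996.
P1 (5.7517°, -45.4056°) → (455092.216, 635772.998) m.
P2 (6.0187°, -45.9039°) → (399965.226, 665354.449) m.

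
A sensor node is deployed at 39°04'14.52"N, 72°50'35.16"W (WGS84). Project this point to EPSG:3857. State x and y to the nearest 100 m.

Web Mercator is spherical with R = a = 6378137 m.
x = R·λ = 6378137 × -1.271351932 = -8108856.800 m.
y = R·ln tan(π/4 + φ/2) = 6378137 × 0.741878672 = 4731803.807 m.

x -8108900 m, y 4731800 m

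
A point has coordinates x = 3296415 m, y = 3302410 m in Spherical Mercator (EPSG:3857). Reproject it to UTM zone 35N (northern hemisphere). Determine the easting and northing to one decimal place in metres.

Web Mercator inverse (R = 6378137 m) → φ = 28.42300120°, λ = 29.61219977°.
UTM 35N forward: E = 755876.969 m, N = 3146839.398 m.

E 755877.0 m, N 3146839.4 m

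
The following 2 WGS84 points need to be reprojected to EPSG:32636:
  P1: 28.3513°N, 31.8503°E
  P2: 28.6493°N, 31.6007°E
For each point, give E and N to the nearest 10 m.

UTM zone 36N: λ₀ = 33°, k₀ = 0.9996.
P1 (28.3513°, 31.8503°) → (387323.134, 3136655.558) m.
P2 (28.6493°, 31.6007°) → (363243.384, 3169932.834) m.

P1: E 387320 m, N 3136660 m; P2: E 363240 m, N 3169930 m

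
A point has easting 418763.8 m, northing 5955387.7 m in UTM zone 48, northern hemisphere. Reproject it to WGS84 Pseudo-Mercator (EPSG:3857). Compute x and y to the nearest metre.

x 11551434 m, y 7121219 m

Unproject from UTM 48N (λ₀ = 105°) → φ = 53.74079997°, λ = 103.76830020°.
Web Mercator (R = 6378137 m): x = 11551434.338 m, y = 7121218.944 m.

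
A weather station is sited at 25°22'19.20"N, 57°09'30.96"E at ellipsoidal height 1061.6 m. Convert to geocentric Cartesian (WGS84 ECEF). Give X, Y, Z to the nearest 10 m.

X 3127770 m, Y 4845660 m, Z 2716820 m

WGS84: a = 6378137 m, e² = 0.006694380; N(φ) = a/√(1−e²sin²φ) = 6382060.408 m.
X = (N+h)·cosφ·cosλ = 3127769.944 m; Y = (N+h)·cosφ·sinλ = 4845655.933 m; Z = (N(1−e²)+h)·sinφ = 2716820.181 m.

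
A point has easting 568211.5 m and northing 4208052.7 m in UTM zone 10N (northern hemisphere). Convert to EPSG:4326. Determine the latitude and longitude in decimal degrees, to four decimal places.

lat 38.0176°, lon -122.2229°

Zone 10N: λ₀ = -123°, k₀ = 0.9996, false easting 500000 m.
Meridian distance M = (N − FN)/k₀ = 4209736.6 m.
Inverse transverse Mercator on WGS84 gives φ = 38.01760008°, λ = -122.22290005°.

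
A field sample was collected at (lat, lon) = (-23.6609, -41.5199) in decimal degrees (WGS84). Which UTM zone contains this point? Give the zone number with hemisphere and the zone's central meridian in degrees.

UTM zone = ⌊(λ + 180)/6⌋ + 1; -41.5199° ∈ [-42°, -36°) → zone 24.
Hemisphere: S (φ < 0).
Central meridian λ₀ = 6×24 − 183 = -39°.

Zone 24S, central meridian -39°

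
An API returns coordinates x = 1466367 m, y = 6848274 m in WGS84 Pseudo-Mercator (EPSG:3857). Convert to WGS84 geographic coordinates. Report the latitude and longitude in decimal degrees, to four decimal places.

R = 6378137 m. λ = x/R = 13.17259888°.
φ = 2·arctan(exp(y/R)) − 90° = 2·arctan(2.92622) − 90° = 52.26549802°.

lat 52.2655°, lon 13.1726°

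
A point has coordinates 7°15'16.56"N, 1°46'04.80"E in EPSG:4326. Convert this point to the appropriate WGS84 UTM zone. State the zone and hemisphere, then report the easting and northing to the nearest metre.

Longitude 1.7680° lies in the 6° band [0°, 6°), giving zone 31; latitude is north of the equator, so 31N.
Zone 31 central meridian λ₀ = 6×31 − 183 = 3°; Δλ = -1.2320°.
Transverse Mercator on WGS84 with k₀ = 0.9996 gives E = 363989.208 m, N = 802078.843 m.

Zone 31N: E 363989 m, N 802079 m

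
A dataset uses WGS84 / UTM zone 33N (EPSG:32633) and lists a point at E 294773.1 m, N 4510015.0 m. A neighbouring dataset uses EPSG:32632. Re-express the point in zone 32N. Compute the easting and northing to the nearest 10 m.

E 801580 m, N 4513310 m

UTM 33N → geographic: φ = 40.71549970°, λ = 12.57029990°.
UTM 32N (λ₀ = 9°) forward: E = 801584.500 m, N = 4513309.206 m.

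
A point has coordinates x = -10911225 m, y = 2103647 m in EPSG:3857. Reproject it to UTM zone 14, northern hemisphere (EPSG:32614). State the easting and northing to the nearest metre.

Web Mercator inverse (R = 6378137 m) → φ = 18.56379886°, λ = -98.01720186°.
UTM 14N forward: E = 603710.026 m, N = 2052847.080 m.

E 603710 m, N 2052847 m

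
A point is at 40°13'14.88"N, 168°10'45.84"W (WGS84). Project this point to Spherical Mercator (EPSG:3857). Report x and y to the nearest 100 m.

x -18721600 m, y 4898100 m

Web Mercator is spherical with R = a = 6378137 m.
x = R·λ = 6378137 × -2.935284264 = -18721645.170 m.
y = R·ln tan(π/4 + φ/2) = 6378137 × 0.767948447 = 4898080.403 m.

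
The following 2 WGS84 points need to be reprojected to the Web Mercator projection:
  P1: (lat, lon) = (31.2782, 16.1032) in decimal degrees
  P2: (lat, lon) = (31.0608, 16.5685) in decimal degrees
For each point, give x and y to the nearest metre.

P1: x 1792600 m, y 3668932 m; P2: x 1844397 m, y 3640648 m

Web Mercator: x = R·λ, y = R·ln tan(π/4+φ/2), R = 6378137 m.
P1 (31.2782°, 16.1032°) → (1792600.024, 3668931.658) m.
P2 (31.0608°, 16.5685°) → (1844396.983, 3640647.701) m.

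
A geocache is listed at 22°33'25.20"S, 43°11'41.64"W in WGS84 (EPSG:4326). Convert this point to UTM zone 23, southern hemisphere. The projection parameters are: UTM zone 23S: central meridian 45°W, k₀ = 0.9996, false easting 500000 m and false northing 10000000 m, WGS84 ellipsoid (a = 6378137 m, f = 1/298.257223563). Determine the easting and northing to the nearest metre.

E 685609 m, N 7504397 m

Zone 23 central meridian λ₀ = 6×23 − 183 = -45°; Δλ = +1.8051°.
Transverse Mercator on WGS84 with k₀ = 0.9996 gives E = 685609.382 m, N = 7504397.011 m.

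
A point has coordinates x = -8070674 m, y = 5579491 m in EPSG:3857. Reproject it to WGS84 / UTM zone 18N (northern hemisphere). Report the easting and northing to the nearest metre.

E 697946 m, N 4956264 m

Web Mercator inverse (R = 6378137 m) → φ = 44.73239831°, λ = -72.50009807°.
UTM 18N forward: E = 697946.167 m, N = 4956264.155 m.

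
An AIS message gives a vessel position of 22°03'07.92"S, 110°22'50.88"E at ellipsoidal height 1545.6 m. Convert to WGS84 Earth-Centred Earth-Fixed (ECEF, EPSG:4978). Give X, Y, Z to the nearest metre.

WGS84: a = 6378137 m, e² = 0.006694380; N(φ) = a/√(1−e²sin²φ) = 6381148.540 m.
X = (N+h)·cosφ·cosλ = -2060206.970 m; Y = (N+h)·cosφ·sinλ = 5545416.764 m; Z = (N(1−e²)+h)·sinφ = -2380351.457 m.

X -2060207 m, Y 5545417 m, Z -2380351 m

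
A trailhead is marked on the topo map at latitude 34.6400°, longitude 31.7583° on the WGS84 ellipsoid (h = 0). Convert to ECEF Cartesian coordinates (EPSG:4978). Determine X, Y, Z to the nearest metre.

X 4466696 m, Y 2764970 m, Z 3605080 m

WGS84: a = 6378137 m, e² = 0.006694380; N(φ) = a/√(1−e²sin²φ) = 6385046.004 m.
X = (N+h)·cosφ·cosλ = 4466696.243 m; Y = (N+h)·cosφ·sinλ = 2764970.423 m; Z = (N(1−e²)+h)·sinφ = 3605080.340 m.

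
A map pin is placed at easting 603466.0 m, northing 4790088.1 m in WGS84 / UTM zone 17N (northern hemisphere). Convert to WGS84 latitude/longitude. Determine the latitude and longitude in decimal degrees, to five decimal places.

lat 43.25650°, lon -79.72530°

Zone 17N: λ₀ = -81°, k₀ = 0.9996, false easting 500000 m.
Meridian distance M = (N − FN)/k₀ = 4792004.9 m.
Inverse transverse Mercator on WGS84 gives φ = 43.25650006°, λ = -79.72530001°.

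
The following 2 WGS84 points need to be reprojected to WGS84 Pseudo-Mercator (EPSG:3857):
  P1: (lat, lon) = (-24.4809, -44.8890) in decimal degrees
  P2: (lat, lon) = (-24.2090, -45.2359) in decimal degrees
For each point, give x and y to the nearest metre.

Web Mercator: x = R·λ, y = R·ln tan(π/4+φ/2), R = 6378137 m.
P1 (-24.4809°, -44.8890°) → (-4997020.622, -2812118.324) m.
P2 (-24.2090°, -45.2359°) → (-5035637.354, -2778896.429) m.

P1: x -4997021 m, y -2812118 m; P2: x -5035637 m, y -2778896 m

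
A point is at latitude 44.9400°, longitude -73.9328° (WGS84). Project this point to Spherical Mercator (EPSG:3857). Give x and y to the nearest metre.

x -8230162 m, y 5612081 m

Web Mercator is spherical with R = a = 6378137 m.
x = R·λ = 6378137 × -1.290370785 = -8230161.649 m.
y = R·ln tan(π/4 + φ/2) = 6378137 × 0.879893401 = 5612080.655 m.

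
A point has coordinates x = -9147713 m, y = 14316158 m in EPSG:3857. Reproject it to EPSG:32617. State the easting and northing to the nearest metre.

Web Mercator inverse (R = 6378137 m) → φ = 77.90150038°, λ = -82.17530403°.
UTM 17N forward: E = 472502.649 m, N = 8647652.787 m.

E 472503 m, N 8647653 m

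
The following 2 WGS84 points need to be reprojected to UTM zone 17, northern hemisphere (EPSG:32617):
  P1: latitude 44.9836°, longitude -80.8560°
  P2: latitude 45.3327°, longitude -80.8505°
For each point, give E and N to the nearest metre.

UTM zone 17N: λ₀ = -81°, k₀ = 0.9996.
P1 (44.9836°, -80.8560°) → (511352.640, 4981138.656) m.
P2 (45.3327°, -80.8505°) → (511714.497, 5019921.104) m.

P1: E 511353 m, N 4981139 m; P2: E 511714 m, N 5019921 m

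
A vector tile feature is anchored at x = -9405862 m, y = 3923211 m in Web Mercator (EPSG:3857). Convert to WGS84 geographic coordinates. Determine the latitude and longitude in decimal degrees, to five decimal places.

lat 33.21000°, lon -84.49430°

R = 6378137 m. λ = x/R = -84.49429595°.
φ = 2·arctan(exp(y/R)) − 90° = 2·arctan(1.84985) − 90° = 33.20999820°.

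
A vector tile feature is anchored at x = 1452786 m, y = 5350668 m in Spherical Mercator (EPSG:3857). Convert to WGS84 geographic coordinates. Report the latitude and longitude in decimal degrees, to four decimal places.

R = 6378137 m. λ = x/R = 13.05059868°.
φ = 2·arctan(exp(y/R)) − 90° = 2·arctan(2.31384) − 90° = 43.25370233°.

lat 43.2537°, lon 13.0506°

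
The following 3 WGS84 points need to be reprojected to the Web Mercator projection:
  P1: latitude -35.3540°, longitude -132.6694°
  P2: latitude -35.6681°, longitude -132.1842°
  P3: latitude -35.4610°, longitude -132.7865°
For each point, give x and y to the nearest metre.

Web Mercator: x = R·λ, y = R·ln tan(π/4+φ/2), R = 6378137 m.
P1 (-35.3540°, -132.6694°) → (-14768690.052, -4212093.000) m.
P2 (-35.6681°, -132.1842°) → (-14714677.835, -4255048.024) m.
P3 (-35.4610°, -132.7865°) → (-14781725.564, -4226707.024) m.

P1: x -14768690 m, y -4212093 m; P2: x -14714678 m, y -4255048 m; P3: x -14781726 m, y -4226707 m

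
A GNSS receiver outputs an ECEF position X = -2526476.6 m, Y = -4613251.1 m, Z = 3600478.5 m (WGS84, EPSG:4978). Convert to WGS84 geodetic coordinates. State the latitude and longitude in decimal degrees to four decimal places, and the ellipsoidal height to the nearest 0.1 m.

lat 34.5724°, lon -118.7076°, h 2767.6 m

λ = atan2(Y, X) = -118.70759997°; p = √(X²+Y²) = 5259769.0 m.
Bowring's method on WGS84 (a = 6378137 m, b = 6356752.314 m) gives φ = 34.57239983°, h = 2767.647 m.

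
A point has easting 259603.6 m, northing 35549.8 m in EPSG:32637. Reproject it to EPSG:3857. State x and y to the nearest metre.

Unproject from UTM 37N (λ₀ = 39°) → φ = 0.32140012°, λ = 36.84009965°.
Web Mercator (R = 6378137 m): x = 4101021.134 m, y = 35778.285 m.

x 4101021 m, y 35778 m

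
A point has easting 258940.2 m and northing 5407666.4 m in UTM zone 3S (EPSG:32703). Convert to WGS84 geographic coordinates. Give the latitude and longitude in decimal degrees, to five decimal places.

lat -41.44640°, lon -167.88570°

Zone 3S: λ₀ = -165°, k₀ = 0.9996, false easting 500000 m, false northing 10000000 m.
Meridian distance M = (N − FN)/k₀ = -4594171.3 m.
Inverse transverse Mercator on WGS84 gives φ = -41.44639991°, λ = -167.88570012°.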